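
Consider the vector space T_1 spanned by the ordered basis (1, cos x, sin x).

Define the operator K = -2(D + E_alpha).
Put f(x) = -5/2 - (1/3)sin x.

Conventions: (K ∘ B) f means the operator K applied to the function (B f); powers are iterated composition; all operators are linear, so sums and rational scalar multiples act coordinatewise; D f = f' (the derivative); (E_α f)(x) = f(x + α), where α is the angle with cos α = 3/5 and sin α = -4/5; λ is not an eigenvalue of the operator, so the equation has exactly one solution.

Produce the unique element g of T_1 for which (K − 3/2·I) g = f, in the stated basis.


the result is g(x) = 5/7 - (8/447)cos x + (18/149)sin x

write g with unknown coordinates in the stated basis and equate coefficients in (K − 3/2·I) g = f
solving from the highest basis element down gives g = 5/7 - (8/447)cos x + (18/149)sin x
check: K g = -10/7 - (4/149)cos x - (68/447)sin x
so K g − 3/2·g = -5/2 - (1/3)sin x = f ✓


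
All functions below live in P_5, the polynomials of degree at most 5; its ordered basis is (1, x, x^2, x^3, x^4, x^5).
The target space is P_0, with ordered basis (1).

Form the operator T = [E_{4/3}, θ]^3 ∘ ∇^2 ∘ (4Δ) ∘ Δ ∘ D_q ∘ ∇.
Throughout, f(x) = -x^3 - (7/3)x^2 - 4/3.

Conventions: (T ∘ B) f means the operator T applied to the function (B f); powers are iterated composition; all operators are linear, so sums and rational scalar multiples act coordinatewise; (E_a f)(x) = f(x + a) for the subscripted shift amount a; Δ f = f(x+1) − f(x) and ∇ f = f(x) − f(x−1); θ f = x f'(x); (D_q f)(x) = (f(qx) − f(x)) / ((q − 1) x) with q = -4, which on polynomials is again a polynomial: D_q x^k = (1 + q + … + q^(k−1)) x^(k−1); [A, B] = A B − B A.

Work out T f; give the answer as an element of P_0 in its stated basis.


the result is g(x) = 0

∇ f = -3x^2 - (5/3)x + 4/3
D_q ∇ f = 9x - 5/3
Δ (D_q ∘ ∇) f = 9
Δ Δ (D_q ∘ ∇) f = 0
(4Δ) Δ (D_q ∘ ∇) f = 0
∇ (4Δ) Δ (D_q ∘ ∇) f = 0
∇ ∇ (4Δ) Δ (D_q ∘ ∇) f = 0
θ (∇^2 ∘ (4Δ) ∘ Δ) (D_q ∘ ∇) f = 0
E_{4/3} θ (∇^2 ∘ (4Δ) ∘ Δ) (D_q ∘ ∇) f = 0
E_{4/3} (∇^2 ∘ (4Δ) ∘ Δ) (D_q ∘ ∇) f = 0
θ E_{4/3} (∇^2 ∘ (4Δ) ∘ Δ) (D_q ∘ ∇) f = 0
[E_{4/3}, θ] (∇^2 ∘ (4Δ) ∘ Δ) (D_q ∘ ∇) f = 0
θ [E_{4/3}, θ] (∇^2 ∘ (4Δ) ∘ Δ) (D_q ∘ ∇) f = 0
E_{4/3} θ [E_{4/3}, θ] (∇^2 ∘ (4Δ) ∘ Δ) (D_q ∘ ∇) f = 0
E_{4/3} [E_{4/3}, θ] (∇^2 ∘ (4Δ) ∘ Δ) (D_q ∘ ∇) f = 0
θ E_{4/3} [E_{4/3}, θ] (∇^2 ∘ (4Δ) ∘ Δ) (D_q ∘ ∇) f = 0
[E_{4/3}, θ] [E_{4/3}, θ] (∇^2 ∘ (4Δ) ∘ Δ) (D_q ∘ ∇) f = 0
θ [E_{4/3}, θ] [E_{4/3}, θ] (∇^2 ∘ (4Δ) ∘ Δ) (D_q ∘ ∇) f = 0
E_{4/3} θ [E_{4/3}, θ] [E_{4/3}, θ] (∇^2 ∘ (4Δ) ∘ Δ) (D_q ∘ ∇) f = 0
E_{4/3} [E_{4/3}, θ] [E_{4/3}, θ] (∇^2 ∘ (4Δ) ∘ Δ) (D_q ∘ ∇) f = 0
θ E_{4/3} [E_{4/3}, θ] [E_{4/3}, θ] (∇^2 ∘ (4Δ) ∘ Δ) (D_q ∘ ∇) f = 0
[E_{4/3}, θ] [E_{4/3}, θ] [E_{4/3}, θ] (∇^2 ∘ (4Δ) ∘ Δ) (D_q ∘ ∇) f = 0


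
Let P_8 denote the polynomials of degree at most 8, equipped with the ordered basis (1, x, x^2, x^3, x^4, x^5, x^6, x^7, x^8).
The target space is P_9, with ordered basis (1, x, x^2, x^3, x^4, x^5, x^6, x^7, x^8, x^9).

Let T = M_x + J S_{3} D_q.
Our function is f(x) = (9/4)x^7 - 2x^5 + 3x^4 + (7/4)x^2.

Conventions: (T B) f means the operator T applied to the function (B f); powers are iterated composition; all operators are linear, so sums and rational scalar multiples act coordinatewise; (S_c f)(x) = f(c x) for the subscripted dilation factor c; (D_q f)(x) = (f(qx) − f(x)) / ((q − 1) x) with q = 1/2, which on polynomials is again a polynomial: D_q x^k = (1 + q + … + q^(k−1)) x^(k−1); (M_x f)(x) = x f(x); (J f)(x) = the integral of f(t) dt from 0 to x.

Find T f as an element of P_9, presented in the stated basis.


g(x) = (9/4)x^8 + (833247/1792)x^7 - 2x^6 - (2391/40)x^5 + (1215/32)x^4 + (7/4)x^3 + (63/16)x^2

M_x f = (9/4)x^8 - 2x^6 + 3x^5 + (7/4)x^3
D_q f = (1143/256)x^6 - (31/8)x^4 + (45/8)x^3 + (21/8)x
S_{3} D_q f = (833247/256)x^6 - (2511/8)x^4 + (1215/8)x^3 + (63/8)x
J S_{3} D_q f = (833247/1792)x^7 - (2511/40)x^5 + (1215/32)x^4 + (63/16)x^2
(M_x + J S_{3} D_q) f = (9/4)x^8 + (833247/1792)x^7 - 2x^6 - (2391/40)x^5 + (1215/32)x^4 + (7/4)x^3 + (63/16)x^2


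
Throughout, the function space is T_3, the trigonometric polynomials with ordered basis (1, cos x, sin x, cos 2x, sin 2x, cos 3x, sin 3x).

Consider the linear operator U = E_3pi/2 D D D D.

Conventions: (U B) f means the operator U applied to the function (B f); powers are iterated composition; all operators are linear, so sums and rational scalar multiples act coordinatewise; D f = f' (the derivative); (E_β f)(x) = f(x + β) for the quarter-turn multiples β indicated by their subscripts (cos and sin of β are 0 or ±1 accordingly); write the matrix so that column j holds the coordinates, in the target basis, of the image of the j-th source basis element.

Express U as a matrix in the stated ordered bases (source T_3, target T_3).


image of 1: 0
image of cos x: sin x
image of sin x: -cos x
image of cos 2x: -16cos 2x
image of sin 2x: -16sin 2x
image of cos 3x: -81sin 3x
image of sin 3x: 81cos 3x
each image's coordinates form column j of the matrix

the matrix is [[0, 0, 0, 0, 0, 0, 0]; [0, 0, -1, 0, 0, 0, 0]; [0, 1, 0, 0, 0, 0, 0]; [0, 0, 0, -16, 0, 0, 0]; [0, 0, 0, 0, -16, 0, 0]; [0, 0, 0, 0, 0, 0, 81]; [0, 0, 0, 0, 0, -81, 0]] (rows listed top to bottom)


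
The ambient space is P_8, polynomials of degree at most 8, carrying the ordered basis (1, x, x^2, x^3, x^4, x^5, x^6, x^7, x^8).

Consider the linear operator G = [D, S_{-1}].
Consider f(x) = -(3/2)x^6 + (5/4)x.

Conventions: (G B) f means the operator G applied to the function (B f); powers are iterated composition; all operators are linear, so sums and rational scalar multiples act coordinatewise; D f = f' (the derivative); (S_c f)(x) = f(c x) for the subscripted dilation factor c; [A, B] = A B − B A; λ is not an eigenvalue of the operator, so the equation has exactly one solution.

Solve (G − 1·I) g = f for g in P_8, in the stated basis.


the result is g(x) = (3/2)x^6 + 18x^5 - 180x^4 - 1440x^3 + 8640x^2 + (138235/4)x - 138235/2

write g with unknown coordinates in the stated basis and equate coefficients in (G − 1·I) g = f
solving from the highest basis element down gives g = (3/2)x^6 + 18x^5 - 180x^4 - 1440x^3 + 8640x^2 + (138235/4)x - 138235/2
check: G g = 18x^5 - 180x^4 - 1440x^3 + 8640x^2 + 34560x - 138235/2
so G g − 1·g = -(3/2)x^6 + (5/4)x = f ✓


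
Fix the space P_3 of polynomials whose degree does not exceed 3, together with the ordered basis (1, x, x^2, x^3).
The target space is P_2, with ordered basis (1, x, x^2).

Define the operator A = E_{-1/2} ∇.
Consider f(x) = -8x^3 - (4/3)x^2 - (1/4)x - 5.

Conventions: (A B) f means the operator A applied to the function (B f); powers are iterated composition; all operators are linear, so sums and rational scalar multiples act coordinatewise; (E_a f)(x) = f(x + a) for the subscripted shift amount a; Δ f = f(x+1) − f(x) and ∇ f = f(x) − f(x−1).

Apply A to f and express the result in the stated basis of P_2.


∇ f = -24x^2 + (64/3)x - 83/12
E_{-1/2} ∇ f = -24x^2 + (136/3)x - 283/12

g(x) = -24x^2 + (136/3)x - 283/12


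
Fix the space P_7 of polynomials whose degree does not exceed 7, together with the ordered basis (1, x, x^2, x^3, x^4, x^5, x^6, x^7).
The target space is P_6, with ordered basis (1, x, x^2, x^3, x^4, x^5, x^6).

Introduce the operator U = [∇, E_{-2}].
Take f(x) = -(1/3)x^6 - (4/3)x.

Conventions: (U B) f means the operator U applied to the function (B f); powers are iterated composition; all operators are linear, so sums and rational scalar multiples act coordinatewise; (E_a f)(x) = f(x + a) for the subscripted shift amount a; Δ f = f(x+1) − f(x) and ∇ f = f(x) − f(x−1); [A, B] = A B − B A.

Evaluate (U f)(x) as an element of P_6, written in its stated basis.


E_{-2} f = -(1/3)x^6 + 4x^5 - 20x^4 + (160/3)x^3 - 80x^2 + (188/3)x - 56/3
∇ E_{-2} f = -2x^5 + 25x^4 - (380/3)x^3 + 325x^2 - 422x + 661/3
∇ f = -2x^5 + 5x^4 - (20/3)x^3 + 5x^2 - 2x - 1
E_{-2} ∇ f = -2x^5 + 25x^4 - (380/3)x^3 + 325x^2 - 422x + 661/3
[∇, E_{-2}] f = 0

the result is g(x) = 0


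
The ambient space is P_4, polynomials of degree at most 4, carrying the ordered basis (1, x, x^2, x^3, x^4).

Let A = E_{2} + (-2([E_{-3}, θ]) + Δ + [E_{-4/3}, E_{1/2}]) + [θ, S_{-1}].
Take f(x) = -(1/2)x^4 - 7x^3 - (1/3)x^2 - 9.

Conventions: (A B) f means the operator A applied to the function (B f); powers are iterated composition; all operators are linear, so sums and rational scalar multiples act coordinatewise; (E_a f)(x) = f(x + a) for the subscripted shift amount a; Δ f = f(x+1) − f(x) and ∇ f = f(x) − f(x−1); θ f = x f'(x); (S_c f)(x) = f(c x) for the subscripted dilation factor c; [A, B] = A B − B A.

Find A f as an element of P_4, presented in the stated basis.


E_{2} f = -(1/2)x^4 - 11x^3 - (163/3)x^2 - (304/3)x - 223/3
θ f = -2x^4 - 21x^3 - (2/3)x^2
E_{-3} θ f = -2x^4 + 3x^3 + (241/3)x^2 - 347x + 399
E_{-3} f = -(1/2)x^4 - x^3 + (107/3)x^2 - 133x + 273/2
θ E_{-3} f = -2x^4 - 3x^3 + (214/3)x^2 - 133x
[E_{-3}, θ] f = 6x^3 + 9x^2 - 214x + 399
(-2([E_{-3}, θ])) f = -12x^3 - 18x^2 + 428x - 798
Δ f = -2x^3 - 24x^2 - (71/3)x - 47/6
E_{1/2} f = -(1/2)x^4 - 8x^3 - (139/12)x^2 - (35/6)x - 959/96
E_{-4/3} E_{1/2} f = -(1/2)x^4 - (16/3)x^3 + (181/12)x^2 - (695/54)x - 14053/2592
E_{-4/3} f = -(1/2)x^4 - (13/3)x^3 + (67/3)x^2 - (856/27)x + 439/81
E_{1/2} E_{-4/3} f = -(1/2)x^4 - (16/3)x^3 + (181/12)x^2 - (695/54)x - 14053/2592
[E_{-4/3}, E_{1/2}] f = 0
(-2([E_{-3}, θ]) + Δ + [E_{-4/3}, E_{1/2}]) f = -14x^3 - 42x^2 + (1213/3)x - 4835/6
S_{-1} f = -(1/2)x^4 + 7x^3 - (1/3)x^2 - 9
θ S_{-1} f = -2x^4 + 21x^3 - (2/3)x^2
θ f = -2x^4 - 21x^3 - (2/3)x^2
S_{-1} θ f = -2x^4 + 21x^3 - (2/3)x^2
[θ, S_{-1}] f = 0
(E_{2} + (-2([E_{-3}, θ]) + Δ + [E_{-4/3}, E_{1/2}]) + [θ, S_{-1}]) f = -(1/2)x^4 - 25x^3 - (289/3)x^2 + 303x - 5281/6

the result is g(x) = -(1/2)x^4 - 25x^3 - (289/3)x^2 + 303x - 5281/6


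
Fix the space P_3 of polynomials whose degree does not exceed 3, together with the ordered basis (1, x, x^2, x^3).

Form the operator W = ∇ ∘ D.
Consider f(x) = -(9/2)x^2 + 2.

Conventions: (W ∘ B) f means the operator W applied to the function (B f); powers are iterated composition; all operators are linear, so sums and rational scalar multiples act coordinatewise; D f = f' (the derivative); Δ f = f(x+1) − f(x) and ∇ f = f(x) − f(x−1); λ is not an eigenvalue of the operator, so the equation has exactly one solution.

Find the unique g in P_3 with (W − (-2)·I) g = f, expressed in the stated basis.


g(x) = -(9/4)x^2 + 13/4

write g with unknown coordinates in the stated basis and equate coefficients in (W − (-2)·I) g = f
solving from the highest basis element down gives g = -(9/4)x^2 + 13/4
check: W g = -9/2
so W g − (-2)·g = -(9/2)x^2 + 2 = f ✓


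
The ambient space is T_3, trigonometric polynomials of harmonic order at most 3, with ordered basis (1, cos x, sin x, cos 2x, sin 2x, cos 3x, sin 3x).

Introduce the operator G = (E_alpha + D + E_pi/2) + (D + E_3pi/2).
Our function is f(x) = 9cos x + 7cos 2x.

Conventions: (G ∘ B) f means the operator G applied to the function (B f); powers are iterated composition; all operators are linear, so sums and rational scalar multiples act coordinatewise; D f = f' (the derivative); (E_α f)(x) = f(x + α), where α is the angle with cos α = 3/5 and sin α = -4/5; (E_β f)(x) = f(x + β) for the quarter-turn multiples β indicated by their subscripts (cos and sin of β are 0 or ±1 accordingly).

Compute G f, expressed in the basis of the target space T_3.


E_alpha f = (27/5)cos x + (36/5)sin x - (49/25)cos 2x + (168/25)sin 2x
D f = -9sin x - 14sin 2x
E_pi/2 f = -9sin x - 7cos 2x
(E_alpha + D + E_pi/2) f = (27/5)cos x - (54/5)sin x - (224/25)cos 2x - (182/25)sin 2x
D f = -9sin x - 14sin 2x
E_3pi/2 f = 9sin x - 7cos 2x
(D + E_3pi/2) f = -7cos 2x - 14sin 2x
((E_alpha + D + E_pi/2) + (D + E_3pi/2)) f = (27/5)cos x - (54/5)sin x - (399/25)cos 2x - (532/25)sin 2x

the result is g(x) = (27/5)cos x - (54/5)sin x - (399/25)cos 2x - (532/25)sin 2x


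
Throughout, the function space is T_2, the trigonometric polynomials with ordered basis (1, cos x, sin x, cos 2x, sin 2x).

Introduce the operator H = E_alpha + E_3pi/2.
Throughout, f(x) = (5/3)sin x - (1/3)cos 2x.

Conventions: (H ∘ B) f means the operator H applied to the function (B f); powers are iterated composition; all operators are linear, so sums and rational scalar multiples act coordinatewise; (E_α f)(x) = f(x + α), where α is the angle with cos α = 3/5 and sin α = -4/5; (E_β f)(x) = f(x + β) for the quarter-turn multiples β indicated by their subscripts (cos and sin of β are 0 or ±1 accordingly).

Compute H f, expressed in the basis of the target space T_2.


E_alpha f = -(4/3)cos x + sin x + (7/75)cos 2x - (8/25)sin 2x
E_3pi/2 f = -(5/3)cos x + (1/3)cos 2x
(E_alpha + E_3pi/2) f = -3cos x + sin x + (32/75)cos 2x - (8/25)sin 2x

the image equals g(x) = -3cos x + sin x + (32/75)cos 2x - (8/25)sin 2x


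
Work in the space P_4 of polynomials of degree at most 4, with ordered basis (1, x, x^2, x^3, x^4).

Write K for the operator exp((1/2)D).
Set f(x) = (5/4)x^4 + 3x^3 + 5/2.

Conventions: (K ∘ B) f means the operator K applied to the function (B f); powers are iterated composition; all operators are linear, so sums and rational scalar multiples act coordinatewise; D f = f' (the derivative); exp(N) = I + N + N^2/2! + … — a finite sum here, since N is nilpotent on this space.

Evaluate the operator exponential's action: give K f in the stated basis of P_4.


the result is g(x) = (5/4)x^4 + (11/2)x^3 + (51/8)x^2 + (23/8)x + 189/64

order-1 term: (5/2)x^3 + (9/2)x^2
order-2 term: (15/8)x^2 + (9/4)x
order-3 term: (5/8)x + 3/8
order-4 term: 5/64
the series for exp((1/2)D) f terminates at order 4
exp((1/2)D) f = (5/4)x^4 + (11/2)x^3 + (51/8)x^2 + (23/8)x + 189/64


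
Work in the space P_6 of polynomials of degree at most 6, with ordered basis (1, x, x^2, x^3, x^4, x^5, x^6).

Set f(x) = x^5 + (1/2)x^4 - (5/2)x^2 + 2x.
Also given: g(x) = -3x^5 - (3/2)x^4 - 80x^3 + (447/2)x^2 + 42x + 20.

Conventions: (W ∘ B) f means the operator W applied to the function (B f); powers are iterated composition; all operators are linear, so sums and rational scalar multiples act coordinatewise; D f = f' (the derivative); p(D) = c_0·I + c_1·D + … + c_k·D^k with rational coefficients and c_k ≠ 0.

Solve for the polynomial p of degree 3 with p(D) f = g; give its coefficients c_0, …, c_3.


D^0 f = x^5 + (1/2)x^4 - (5/2)x^2 + 2x
D^1 f = 5x^4 + 2x^3 - 5x + 2
D^2 f = 20x^3 + 6x^2 - 5
D^3 f = 60x^2 + 12x
matching coefficients of g against c_0 f + c_1 Df + … from the top degree down determines the c_i
solution: c_0 = -3, c_1 = 0, c_2 = -4, c_3 = 4

p(D) = -3·I − 4·D^2 + 4·D^3, i.e. c_0 = -3, c_1 = 0, c_2 = -4, c_3 = 4


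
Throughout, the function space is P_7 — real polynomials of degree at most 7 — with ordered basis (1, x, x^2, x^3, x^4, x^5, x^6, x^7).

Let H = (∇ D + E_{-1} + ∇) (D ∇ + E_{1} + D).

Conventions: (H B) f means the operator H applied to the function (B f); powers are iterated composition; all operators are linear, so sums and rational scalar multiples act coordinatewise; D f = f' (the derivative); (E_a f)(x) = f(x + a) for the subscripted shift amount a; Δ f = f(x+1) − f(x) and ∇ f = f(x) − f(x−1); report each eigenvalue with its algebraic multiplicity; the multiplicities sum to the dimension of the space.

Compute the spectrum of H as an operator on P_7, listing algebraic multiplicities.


image of 1: 1
image of x: x + 2
image of x^2: x^2 + 4x + 5
image of x^3: x^3 + 6x^2 + 15x + 7
image of x^4: x^4 + 8x^3 + 30x^2 + 28x + 21
image of x^5: x^5 + 10x^4 + 50x^3 + 70x^2 + 105x - 99
image of x^6: x^6 + 12x^5 + 75x^4 + 140x^3 + 315x^2 - 594x + 403
image of x^7: x^7 + 14x^6 + 105x^5 + 245x^4 + 735x^3 - 2079x^2 + 2821x - 1217
the matrix is upper triangular; its diagonal is (1, 1, 1, 1, 1, 1, 1, 1)
for a triangular matrix the eigenvalues are the diagonal entries, with algebraic multiplicity their repetition count

λ = 1 (multiplicity 8)


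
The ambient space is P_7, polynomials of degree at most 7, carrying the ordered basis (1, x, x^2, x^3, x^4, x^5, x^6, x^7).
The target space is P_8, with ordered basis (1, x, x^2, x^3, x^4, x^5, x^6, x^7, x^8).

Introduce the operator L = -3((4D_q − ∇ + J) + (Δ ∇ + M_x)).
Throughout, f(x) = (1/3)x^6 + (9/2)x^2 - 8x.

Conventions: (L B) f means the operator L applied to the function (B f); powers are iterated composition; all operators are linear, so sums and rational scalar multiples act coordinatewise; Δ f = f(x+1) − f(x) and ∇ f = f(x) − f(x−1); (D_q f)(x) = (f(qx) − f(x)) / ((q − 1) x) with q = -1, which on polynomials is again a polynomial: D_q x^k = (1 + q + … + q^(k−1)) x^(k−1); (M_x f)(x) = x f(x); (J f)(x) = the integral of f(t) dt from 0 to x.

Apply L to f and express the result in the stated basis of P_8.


D_q f = -8
(4D_q) f = -32
∇ f = 2x^5 - 5x^4 + (20/3)x^3 - 5x^2 + 11x - 77/6
(-∇) f = -2x^5 + 5x^4 - (20/3)x^3 + 5x^2 - 11x + 77/6
J f = (1/21)x^7 + (3/2)x^3 - 4x^2
(4D_q − ∇ + J) f = (1/21)x^7 - 2x^5 + 5x^4 - (31/6)x^3 + x^2 - 11x - 115/6
∇ f = 2x^5 - 5x^4 + (20/3)x^3 - 5x^2 + 11x - 77/6
Δ ∇ f = 10x^4 + 10x^2 + 29/3
M_x f = (1/3)x^7 + (9/2)x^3 - 8x^2
(Δ ∇ + M_x) f = (1/3)x^7 + 10x^4 + (9/2)x^3 + 2x^2 + 29/3
((4D_q − ∇ + J) + (Δ ∇ + M_x)) f = (8/21)x^7 - 2x^5 + 15x^4 - (2/3)x^3 + 3x^2 - 11x - 19/2
(-3((4D_q − ∇ + J) + (Δ ∇ + M_x))) f = -(8/7)x^7 + 6x^5 - 45x^4 + 2x^3 - 9x^2 + 33x + 57/2

g(x) = -(8/7)x^7 + 6x^5 - 45x^4 + 2x^3 - 9x^2 + 33x + 57/2


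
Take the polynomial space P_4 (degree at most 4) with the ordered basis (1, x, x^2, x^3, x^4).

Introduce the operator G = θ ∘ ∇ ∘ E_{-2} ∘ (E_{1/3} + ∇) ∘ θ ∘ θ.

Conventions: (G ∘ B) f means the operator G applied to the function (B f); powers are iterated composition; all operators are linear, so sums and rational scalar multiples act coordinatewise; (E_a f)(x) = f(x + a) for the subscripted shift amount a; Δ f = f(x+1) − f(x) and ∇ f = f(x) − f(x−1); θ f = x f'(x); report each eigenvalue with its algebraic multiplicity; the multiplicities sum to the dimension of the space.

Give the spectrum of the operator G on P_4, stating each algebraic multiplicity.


λ = 0 (multiplicity 5)

image of 1: 0
image of x: 0
image of x^2: 8x
image of x^3: 54x^2 - 63x
image of x^4: 192x^3 - 448x^2 - (704/3)x
the matrix is upper triangular; its diagonal is (0, 0, 0, 0, 0)
for a triangular matrix the eigenvalues are the diagonal entries, with algebraic multiplicity their repetition count


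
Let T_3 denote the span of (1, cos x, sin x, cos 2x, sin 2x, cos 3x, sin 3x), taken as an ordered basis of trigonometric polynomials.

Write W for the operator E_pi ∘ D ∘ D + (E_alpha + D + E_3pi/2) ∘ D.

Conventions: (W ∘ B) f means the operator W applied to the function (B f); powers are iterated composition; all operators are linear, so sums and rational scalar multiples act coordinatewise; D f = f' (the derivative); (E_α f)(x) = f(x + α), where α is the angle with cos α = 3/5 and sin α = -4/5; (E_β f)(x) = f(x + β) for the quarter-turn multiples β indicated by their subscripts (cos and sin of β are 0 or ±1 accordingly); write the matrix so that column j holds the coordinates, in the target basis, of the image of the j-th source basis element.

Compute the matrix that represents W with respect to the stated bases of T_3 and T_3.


the matrix is [[0, 0, 0, 0, 0, 0, 0]; [0, 9/5, 3/5, 0, 0, 0, 0]; [0, -3/5, 9/5, 0, 0, 0, 0]; [0, 0, 0, -152/25, -64/25, 0, 0]; [0, 0, 0, 64/25, -152/25, 0, 0]; [0, 0, 0, 0, 0, -243/125, -351/125]; [0, 0, 0, 0, 0, 351/125, -243/125]] (rows listed top to bottom)

image of 1: 0
image of cos x: (9/5)cos x - (3/5)sin x
image of sin x: (3/5)cos x + (9/5)sin x
image of cos 2x: -(152/25)cos 2x + (64/25)sin 2x
image of sin 2x: -(64/25)cos 2x - (152/25)sin 2x
image of cos 3x: -(243/125)cos 3x + (351/125)sin 3x
image of sin 3x: -(351/125)cos 3x - (243/125)sin 3x
each image's coordinates form column j of the matrix


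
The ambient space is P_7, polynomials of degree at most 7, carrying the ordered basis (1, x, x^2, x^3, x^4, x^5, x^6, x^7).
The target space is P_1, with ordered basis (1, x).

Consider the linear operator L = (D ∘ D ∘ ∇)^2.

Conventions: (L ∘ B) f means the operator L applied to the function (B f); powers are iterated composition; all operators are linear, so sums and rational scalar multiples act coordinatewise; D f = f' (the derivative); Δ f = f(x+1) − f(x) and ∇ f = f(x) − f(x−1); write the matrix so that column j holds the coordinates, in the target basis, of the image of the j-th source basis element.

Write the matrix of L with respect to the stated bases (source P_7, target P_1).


image of 1: 0
image of x: 0
image of x^2: 0
image of x^3: 0
image of x^4: 0
image of x^5: 0
image of x^6: 720
image of x^7: 5040x - 5040
each image's coordinates form column j of the matrix

the matrix is [[0, 0, 0, 0, 0, 0, 720, -5040]; [0, 0, 0, 0, 0, 0, 0, 5040]] (rows listed top to bottom)


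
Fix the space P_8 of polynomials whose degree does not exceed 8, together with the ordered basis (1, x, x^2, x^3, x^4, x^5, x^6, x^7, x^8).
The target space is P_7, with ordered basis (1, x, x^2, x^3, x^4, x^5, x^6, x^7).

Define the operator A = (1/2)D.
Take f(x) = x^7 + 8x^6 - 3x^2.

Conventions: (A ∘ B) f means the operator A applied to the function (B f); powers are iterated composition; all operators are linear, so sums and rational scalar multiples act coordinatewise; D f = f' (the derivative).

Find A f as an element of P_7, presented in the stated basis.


g(x) = (7/2)x^6 + 24x^5 - 3x

D f = 7x^6 + 48x^5 - 6x
((1/2)D) f = (7/2)x^6 + 24x^5 - 3x


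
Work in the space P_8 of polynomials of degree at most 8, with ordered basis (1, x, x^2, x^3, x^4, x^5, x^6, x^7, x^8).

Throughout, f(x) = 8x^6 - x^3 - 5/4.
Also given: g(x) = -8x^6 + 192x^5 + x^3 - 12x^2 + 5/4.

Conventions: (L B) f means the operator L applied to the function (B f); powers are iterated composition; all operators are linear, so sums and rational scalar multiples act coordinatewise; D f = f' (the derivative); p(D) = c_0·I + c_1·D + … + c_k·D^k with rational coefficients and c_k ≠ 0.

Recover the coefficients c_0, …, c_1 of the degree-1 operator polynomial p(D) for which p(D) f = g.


p(D) = -I + 4·D, i.e. c_0 = -1, c_1 = 4

D^0 f = 8x^6 - x^3 - 5/4
D^1 f = 48x^5 - 3x^2
matching coefficients of g against c_0 f + c_1 Df + … from the top degree down determines the c_i
solution: c_0 = -1, c_1 = 4


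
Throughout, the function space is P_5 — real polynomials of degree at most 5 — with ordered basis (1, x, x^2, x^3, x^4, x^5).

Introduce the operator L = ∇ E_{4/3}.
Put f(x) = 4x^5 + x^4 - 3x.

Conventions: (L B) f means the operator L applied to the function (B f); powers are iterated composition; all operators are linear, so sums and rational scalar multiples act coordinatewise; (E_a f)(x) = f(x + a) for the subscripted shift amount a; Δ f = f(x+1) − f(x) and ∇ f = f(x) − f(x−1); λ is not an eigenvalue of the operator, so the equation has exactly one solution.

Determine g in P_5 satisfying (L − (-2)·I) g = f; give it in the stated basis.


the image equals g(x) = 2x^5 - (9/2)x^4 - (23/3)x^3 + (32/3)x^2 + (331/27)x - 1037/324

write g with unknown coordinates in the stated basis and equate coefficients in (L − (-2)·I) g = f
solving from the highest basis element down gives g = 2x^5 - (9/2)x^4 - (23/3)x^3 + (32/3)x^2 + (331/27)x - 1037/324
check: L g = 10x^4 + (46/3)x^3 - (64/3)x^2 - (743/27)x + 1037/162
so L g − (-2)·g = 4x^5 + x^4 - 3x = f ✓


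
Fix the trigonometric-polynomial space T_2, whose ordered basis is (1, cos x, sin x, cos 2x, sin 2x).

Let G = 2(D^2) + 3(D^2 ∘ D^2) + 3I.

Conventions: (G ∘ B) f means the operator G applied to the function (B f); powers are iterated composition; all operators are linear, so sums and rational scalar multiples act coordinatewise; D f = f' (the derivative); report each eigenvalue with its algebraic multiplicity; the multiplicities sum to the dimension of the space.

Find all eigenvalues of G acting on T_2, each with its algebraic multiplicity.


λ = 3 (multiplicity 1), λ = 4 (multiplicity 2), λ = 43 (multiplicity 2)

image of 1: 3
image of cos x: 4cos x
image of sin x: 4sin x
image of cos 2x: 43cos 2x
image of sin 2x: 43sin 2x
the matrix is diagonal; its diagonal is (3, 4, 4, 43, 43)
for a triangular matrix the eigenvalues are the diagonal entries, with algebraic multiplicity their repetition count


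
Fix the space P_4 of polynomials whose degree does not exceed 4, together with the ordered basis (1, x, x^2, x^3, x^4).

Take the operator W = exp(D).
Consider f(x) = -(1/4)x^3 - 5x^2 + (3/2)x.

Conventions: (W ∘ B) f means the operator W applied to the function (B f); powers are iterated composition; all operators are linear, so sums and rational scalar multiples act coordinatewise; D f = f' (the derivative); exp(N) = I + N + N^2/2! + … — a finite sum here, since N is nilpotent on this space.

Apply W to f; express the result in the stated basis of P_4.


order-1 term: -(3/4)x^2 - 10x + 3/2
order-2 term: -(3/4)x - 5
order-3 term: -1/4
the series for exp(D) f terminates at order 3
exp(D) f = -(1/4)x^3 - (23/4)x^2 - (37/4)x - 15/4

the result is g(x) = -(1/4)x^3 - (23/4)x^2 - (37/4)x - 15/4


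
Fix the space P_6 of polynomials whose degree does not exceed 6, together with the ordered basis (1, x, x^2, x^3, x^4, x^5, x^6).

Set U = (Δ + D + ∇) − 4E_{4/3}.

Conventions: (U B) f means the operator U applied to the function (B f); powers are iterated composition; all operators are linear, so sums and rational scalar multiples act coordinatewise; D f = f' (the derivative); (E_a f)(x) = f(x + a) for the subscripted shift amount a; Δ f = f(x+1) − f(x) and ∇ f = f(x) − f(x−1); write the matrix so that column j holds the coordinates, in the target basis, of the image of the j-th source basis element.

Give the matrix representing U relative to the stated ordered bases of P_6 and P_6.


the matrix is [[-4, -7/3, -64/9, -202/27, -1024/81, -3610/243, -16384/729]; [0, -4, -14/3, -64/3, -808/27, -5120/81, -7220/81]; [0, 0, -4, -7, -128/3, -2020/27, -5120/27]; [0, 0, 0, -4, -28/3, -640/9, -4040/27]; [0, 0, 0, 0, -4, -35/3, -320/3]; [0, 0, 0, 0, 0, -4, -14]; [0, 0, 0, 0, 0, 0, -4]] (rows listed top to bottom)

image of 1: -4
image of x: -4x - 7/3
image of x^2: -4x^2 - (14/3)x - 64/9
image of x^3: -4x^3 - 7x^2 - (64/3)x - 202/27
image of x^4: -4x^4 - (28/3)x^3 - (128/3)x^2 - (808/27)x - 1024/81
image of x^5: -4x^5 - (35/3)x^4 - (640/9)x^3 - (2020/27)x^2 - (5120/81)x - 3610/243
image of x^6: -4x^6 - 14x^5 - (320/3)x^4 - (4040/27)x^3 - (5120/27)x^2 - (7220/81)x - 16384/729
each image's coordinates form column j of the matrix


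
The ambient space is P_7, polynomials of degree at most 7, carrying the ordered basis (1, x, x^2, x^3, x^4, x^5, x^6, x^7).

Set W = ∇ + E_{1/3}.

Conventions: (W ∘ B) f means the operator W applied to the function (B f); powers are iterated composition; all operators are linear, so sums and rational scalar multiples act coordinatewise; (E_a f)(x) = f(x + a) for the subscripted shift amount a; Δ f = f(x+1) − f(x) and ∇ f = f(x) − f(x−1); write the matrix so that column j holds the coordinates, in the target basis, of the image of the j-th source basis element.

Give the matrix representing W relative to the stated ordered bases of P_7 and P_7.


image of 1: 1
image of x: x + 4/3
image of x^2: x^2 + (8/3)x - 8/9
image of x^3: x^3 + 4x^2 - (8/3)x + 28/27
image of x^4: x^4 + (16/3)x^3 - (16/3)x^2 + (112/27)x - 80/81
image of x^5: x^5 + (20/3)x^4 - (80/9)x^3 + (280/27)x^2 - (400/81)x + 244/243
image of x^6: x^6 + 8x^5 - (40/3)x^4 + (560/27)x^3 - (400/27)x^2 + (488/81)x - 728/729
image of x^7: x^7 + (28/3)x^6 - (56/3)x^5 + (980/27)x^4 - (2800/81)x^3 + (1708/81)x^2 - (5096/729)x + 2188/2187
each image's coordinates form column j of the matrix

the matrix is [[1, 4/3, -8/9, 28/27, -80/81, 244/243, -728/729, 2188/2187]; [0, 1, 8/3, -8/3, 112/27, -400/81, 488/81, -5096/729]; [0, 0, 1, 4, -16/3, 280/27, -400/27, 1708/81]; [0, 0, 0, 1, 16/3, -80/9, 560/27, -2800/81]; [0, 0, 0, 0, 1, 20/3, -40/3, 980/27]; [0, 0, 0, 0, 0, 1, 8, -56/3]; [0, 0, 0, 0, 0, 0, 1, 28/3]; [0, 0, 0, 0, 0, 0, 0, 1]] (rows listed top to bottom)


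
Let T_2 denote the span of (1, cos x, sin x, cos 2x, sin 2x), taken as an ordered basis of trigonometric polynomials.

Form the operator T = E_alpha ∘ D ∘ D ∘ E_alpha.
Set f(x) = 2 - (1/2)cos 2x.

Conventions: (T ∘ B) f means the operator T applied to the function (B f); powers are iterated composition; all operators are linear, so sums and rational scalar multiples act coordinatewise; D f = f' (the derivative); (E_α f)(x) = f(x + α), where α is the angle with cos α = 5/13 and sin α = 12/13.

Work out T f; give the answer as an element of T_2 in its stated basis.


g(x) = -(478/28561)cos 2x + (57120/28561)sin 2x

E_alpha f = 2 + (119/338)cos 2x + (60/169)sin 2x
D E_alpha f = (120/169)cos 2x - (119/169)sin 2x
D D E_alpha f = -(238/169)cos 2x - (240/169)sin 2x
E_alpha (D ∘ D) E_alpha f = -(478/28561)cos 2x + (57120/28561)sin 2x


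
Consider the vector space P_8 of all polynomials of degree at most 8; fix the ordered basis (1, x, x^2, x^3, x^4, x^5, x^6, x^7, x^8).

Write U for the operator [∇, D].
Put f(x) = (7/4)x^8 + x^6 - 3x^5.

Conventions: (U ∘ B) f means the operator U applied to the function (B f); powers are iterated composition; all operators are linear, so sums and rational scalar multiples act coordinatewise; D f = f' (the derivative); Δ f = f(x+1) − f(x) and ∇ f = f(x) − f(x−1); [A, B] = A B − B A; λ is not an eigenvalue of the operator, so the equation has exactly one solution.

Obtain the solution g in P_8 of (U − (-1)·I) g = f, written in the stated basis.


write g with unknown coordinates in the stated basis and equate coefficients in (U − (-1)·I) g = f
solving from the highest basis element down gives g = (7/4)x^8 + x^6 - 3x^5
check: U g = 0
so U g − (-1)·g = (7/4)x^8 + x^6 - 3x^5 = f ✓

the image equals g(x) = (7/4)x^8 + x^6 - 3x^5


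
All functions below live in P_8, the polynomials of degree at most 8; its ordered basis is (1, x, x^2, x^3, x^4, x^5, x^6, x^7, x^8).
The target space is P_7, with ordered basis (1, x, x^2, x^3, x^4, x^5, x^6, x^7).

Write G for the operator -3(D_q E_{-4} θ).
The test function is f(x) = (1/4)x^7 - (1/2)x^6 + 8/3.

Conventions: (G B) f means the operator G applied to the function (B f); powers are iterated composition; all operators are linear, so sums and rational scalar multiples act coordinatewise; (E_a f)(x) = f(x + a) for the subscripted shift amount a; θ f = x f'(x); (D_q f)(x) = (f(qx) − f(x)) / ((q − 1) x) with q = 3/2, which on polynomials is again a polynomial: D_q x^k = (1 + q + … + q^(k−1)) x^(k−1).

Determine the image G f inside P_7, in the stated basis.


the result is g(x) = -(43239/256)x^6 + (25935/8)x^5 - (104445/4)x^4 + 113100x^3 - 278160x^2 + 368640x - 205824

θ f = (7/4)x^7 - 3x^6
E_{-4} θ f = (7/4)x^7 - 52x^6 + 660x^5 - 4640x^4 + 19520x^3 - 49152x^2 + 68608x - 40960
D_q E_{-4} θ f = (14413/256)x^6 - (8645/8)x^5 + (34815/4)x^4 - 37700x^3 + 92720x^2 - 122880x + 68608
(-3(D_q E_{-4} θ)) f = -(43239/256)x^6 + (25935/8)x^5 - (104445/4)x^4 + 113100x^3 - 278160x^2 + 368640x - 205824


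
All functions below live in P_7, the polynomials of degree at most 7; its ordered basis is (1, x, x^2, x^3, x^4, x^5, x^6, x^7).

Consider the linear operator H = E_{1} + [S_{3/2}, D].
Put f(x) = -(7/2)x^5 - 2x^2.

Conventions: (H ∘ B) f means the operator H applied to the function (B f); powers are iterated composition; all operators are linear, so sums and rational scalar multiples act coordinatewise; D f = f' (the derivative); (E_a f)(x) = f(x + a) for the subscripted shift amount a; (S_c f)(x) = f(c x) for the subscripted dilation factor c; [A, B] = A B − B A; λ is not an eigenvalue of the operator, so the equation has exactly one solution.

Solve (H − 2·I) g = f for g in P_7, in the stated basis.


write g with unknown coordinates in the stated basis and equate coefficients in (H − 2·I) g = f
solving from the highest basis element down gives g = (7/2)x^5 - (1715/64)x^4 + (27825/256)x^3 - (336979/2048)x^2 + (631261/4096)x - 17103/8192
check: H g = (7/2)x^5 - (1715/32)x^4 + (27825/128)x^3 - (339027/1024)x^2 + (631261/2048)x - 17103/4096
so H g − 2·g = -(7/2)x^5 - 2x^2 = f ✓

the image equals g(x) = (7/2)x^5 - (1715/64)x^4 + (27825/256)x^3 - (336979/2048)x^2 + (631261/4096)x - 17103/8192


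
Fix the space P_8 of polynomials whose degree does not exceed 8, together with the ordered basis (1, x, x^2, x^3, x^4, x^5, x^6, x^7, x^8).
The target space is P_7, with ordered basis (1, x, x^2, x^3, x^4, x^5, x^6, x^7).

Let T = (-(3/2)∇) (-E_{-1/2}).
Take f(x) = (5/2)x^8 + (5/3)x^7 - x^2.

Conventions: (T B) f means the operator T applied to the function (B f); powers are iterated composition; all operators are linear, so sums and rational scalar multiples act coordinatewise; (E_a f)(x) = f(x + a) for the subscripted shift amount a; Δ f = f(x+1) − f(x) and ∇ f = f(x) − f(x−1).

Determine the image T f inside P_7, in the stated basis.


g(x) = 30x^7 - (385/2)x^6 + (1155/2)x^5 - (8225/8)x^4 + (9205/8)x^3 - (25515/32)x^2 + (9929/32)x - 6451/128

E_{-1/2} f = (5/2)x^8 - (25/3)x^7 + (35/3)x^6 - (35/4)x^5 + (175/48)x^4 - (35/48)x^3 - x^2 + (197/192)x - 389/1536
(-E_{-1/2}) f = -(5/2)x^8 + (25/3)x^7 - (35/3)x^6 + (35/4)x^5 - (175/48)x^4 + (35/48)x^3 + x^2 - (197/192)x + 389/1536
∇ (-E_{-1/2}) f = -20x^7 + (385/3)x^6 - 385x^5 + (8225/12)x^4 - (9205/12)x^3 + (8505/16)x^2 - (9929/48)x + 6451/192
(-(3/2)∇) (-E_{-1/2}) f = 30x^7 - (385/2)x^6 + (1155/2)x^5 - (8225/8)x^4 + (9205/8)x^3 - (25515/32)x^2 + (9929/32)x - 6451/128


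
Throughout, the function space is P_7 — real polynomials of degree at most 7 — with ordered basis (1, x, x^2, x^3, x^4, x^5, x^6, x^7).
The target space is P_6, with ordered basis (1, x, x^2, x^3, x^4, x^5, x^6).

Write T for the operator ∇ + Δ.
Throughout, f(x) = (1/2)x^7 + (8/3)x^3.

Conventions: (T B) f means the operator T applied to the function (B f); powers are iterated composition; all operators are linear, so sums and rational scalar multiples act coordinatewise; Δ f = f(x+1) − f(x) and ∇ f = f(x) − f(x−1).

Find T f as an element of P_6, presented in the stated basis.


g(x) = 7x^6 + 35x^4 + 37x^2 + 19/3

∇ f = (7/2)x^6 - (21/2)x^5 + (35/2)x^4 - (35/2)x^3 + (37/2)x^2 - (23/2)x + 19/6
Δ f = (7/2)x^6 + (21/2)x^5 + (35/2)x^4 + (35/2)x^3 + (37/2)x^2 + (23/2)x + 19/6
(∇ + Δ) f = 7x^6 + 35x^4 + 37x^2 + 19/3


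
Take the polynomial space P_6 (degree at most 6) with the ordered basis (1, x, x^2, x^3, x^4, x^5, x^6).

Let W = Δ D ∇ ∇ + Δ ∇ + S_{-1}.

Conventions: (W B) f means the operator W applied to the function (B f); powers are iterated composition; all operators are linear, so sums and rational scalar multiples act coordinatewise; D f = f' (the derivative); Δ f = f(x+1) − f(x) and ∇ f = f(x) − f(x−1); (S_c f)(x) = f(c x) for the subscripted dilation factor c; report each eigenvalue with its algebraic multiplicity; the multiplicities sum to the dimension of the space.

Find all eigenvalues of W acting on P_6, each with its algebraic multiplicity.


λ = -1 (multiplicity 3), λ = 1 (multiplicity 4)

image of 1: 1
image of x: -x
image of x^2: x^2 + 2
image of x^3: -x^3 + 6x
image of x^4: x^4 + 12x^2 + 26
image of x^5: -x^5 + 20x^3 + 130x - 60
image of x^6: x^6 + 30x^4 + 390x^2 - 360x + 182
the matrix is upper triangular; its diagonal is (1, -1, 1, -1, 1, -1, 1)
for a triangular matrix the eigenvalues are the diagonal entries, with algebraic multiplicity their repetition count


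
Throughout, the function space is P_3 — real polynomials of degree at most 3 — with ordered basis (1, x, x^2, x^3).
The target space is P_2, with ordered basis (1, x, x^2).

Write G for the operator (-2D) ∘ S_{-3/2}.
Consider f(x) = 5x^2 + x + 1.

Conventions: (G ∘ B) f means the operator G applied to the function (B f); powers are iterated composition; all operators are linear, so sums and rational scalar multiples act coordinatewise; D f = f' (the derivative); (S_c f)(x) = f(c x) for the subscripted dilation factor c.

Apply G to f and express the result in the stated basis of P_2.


the result is g(x) = -45x + 3

S_{-3/2} f = (45/4)x^2 - (3/2)x + 1
D S_{-3/2} f = (45/2)x - 3/2
(-2D) S_{-3/2} f = -45x + 3


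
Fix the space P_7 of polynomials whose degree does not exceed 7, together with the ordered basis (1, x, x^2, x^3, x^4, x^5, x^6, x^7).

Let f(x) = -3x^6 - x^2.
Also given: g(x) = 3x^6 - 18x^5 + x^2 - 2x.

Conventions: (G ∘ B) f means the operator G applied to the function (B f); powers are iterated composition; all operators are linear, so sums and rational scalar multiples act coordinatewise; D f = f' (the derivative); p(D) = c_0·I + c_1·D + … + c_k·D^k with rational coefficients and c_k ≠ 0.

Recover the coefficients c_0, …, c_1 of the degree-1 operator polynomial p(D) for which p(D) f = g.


p(D) = -I + D, i.e. c_0 = -1, c_1 = 1

D^0 f = -3x^6 - x^2
D^1 f = -18x^5 - 2x
matching coefficients of g against c_0 f + c_1 Df + … from the top degree down determines the c_i
solution: c_0 = -1, c_1 = 1


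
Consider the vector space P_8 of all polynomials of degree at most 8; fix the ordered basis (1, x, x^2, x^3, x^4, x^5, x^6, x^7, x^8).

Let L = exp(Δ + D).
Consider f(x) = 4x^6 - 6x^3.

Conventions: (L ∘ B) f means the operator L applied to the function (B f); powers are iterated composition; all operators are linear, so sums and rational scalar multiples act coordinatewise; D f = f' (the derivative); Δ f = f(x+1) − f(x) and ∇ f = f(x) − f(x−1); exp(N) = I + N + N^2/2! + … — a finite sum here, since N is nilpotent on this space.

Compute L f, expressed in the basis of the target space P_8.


the result is g(x) = 4x^6 + 48x^5 + 300x^4 + 1194x^3 + 3084x^2 + 4782x + 3418

order-1 term: 48x^5 + 60x^4 + 80x^3 + 24x^2 + 6x - 2
order-2 term: 240x^4 + 480x^3 + 660x^2 + 408x + 112
order-3 term: 640x^3 + 1440x^2 + 1680x + 732
order-4 term: 960x^2 + 1920x + 1360
order-5 term: 768x + 960
order-6 term: 256
the series for exp(Δ + D) f terminates at order 6
exp(Δ + D) f = 4x^6 + 48x^5 + 300x^4 + 1194x^3 + 3084x^2 + 4782x + 3418


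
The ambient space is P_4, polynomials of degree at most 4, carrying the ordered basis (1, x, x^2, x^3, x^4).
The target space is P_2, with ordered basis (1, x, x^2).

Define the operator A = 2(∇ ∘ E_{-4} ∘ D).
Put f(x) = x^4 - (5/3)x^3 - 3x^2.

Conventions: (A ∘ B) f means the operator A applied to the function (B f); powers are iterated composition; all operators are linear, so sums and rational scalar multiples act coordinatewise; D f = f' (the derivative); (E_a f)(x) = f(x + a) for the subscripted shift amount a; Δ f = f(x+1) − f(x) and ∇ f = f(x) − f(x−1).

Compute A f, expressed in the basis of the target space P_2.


g(x) = 24x^2 - 236x + 566

D f = 4x^3 - 5x^2 - 6x
E_{-4} D f = 4x^3 - 53x^2 + 226x - 312
∇ E_{-4} D f = 12x^2 - 118x + 283
(2(∇ ∘ E_{-4} ∘ D)) f = 24x^2 - 236x + 566


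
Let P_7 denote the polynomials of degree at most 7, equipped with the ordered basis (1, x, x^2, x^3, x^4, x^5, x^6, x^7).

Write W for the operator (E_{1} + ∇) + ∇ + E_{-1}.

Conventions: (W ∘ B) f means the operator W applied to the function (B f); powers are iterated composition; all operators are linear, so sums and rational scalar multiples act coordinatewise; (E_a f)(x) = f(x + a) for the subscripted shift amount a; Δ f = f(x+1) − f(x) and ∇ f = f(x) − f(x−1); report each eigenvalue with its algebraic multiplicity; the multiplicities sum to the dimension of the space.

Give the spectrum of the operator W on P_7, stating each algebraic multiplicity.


image of 1: 2
image of x: 2x + 2
image of x^2: 2x^2 + 4x
image of x^3: 2x^3 + 6x^2 + 2
image of x^4: 2x^4 + 8x^3 + 8x
image of x^5: 2x^5 + 10x^4 + 20x^2 + 2
image of x^6: 2x^6 + 12x^5 + 40x^3 + 12x
image of x^7: 2x^7 + 14x^6 + 70x^4 + 42x^2 + 2
the matrix is upper triangular; its diagonal is (2, 2, 2, 2, 2, 2, 2, 2)
for a triangular matrix the eigenvalues are the diagonal entries, with algebraic multiplicity their repetition count

λ = 2 (multiplicity 8)
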